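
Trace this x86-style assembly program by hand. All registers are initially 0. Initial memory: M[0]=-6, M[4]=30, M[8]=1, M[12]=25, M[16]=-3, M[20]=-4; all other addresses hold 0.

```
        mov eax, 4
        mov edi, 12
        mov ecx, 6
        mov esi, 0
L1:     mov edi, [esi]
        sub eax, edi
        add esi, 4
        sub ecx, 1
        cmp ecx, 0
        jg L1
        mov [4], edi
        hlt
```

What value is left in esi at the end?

24

after mov eax, 4: eax=4
after mov edi, 12: edi=12
after mov ecx, 6: ecx=6
after mov esi, 0: esi=0
after mov edi, [esi]: edi=M[0]=-6
after sub eax, edi: eax=4-(-6)=10
after add esi, 4: esi=0+4=4
after sub ecx, 1: ecx=6-1=5
cmp ecx, 0  (cmp 5,0)
jg L1: taken
after mov edi, [esi]: edi=M[4]=30
after sub eax, edi: eax=10-30=-20
after add esi, 4: esi=4+4=8
after sub ecx, 1: ecx=5-1=4
cmp ecx, 0  (cmp 4,0)
jg L1: taken
after mov edi, [esi]: edi=M[8]=1
after sub eax, edi: eax=(-20)-1=-21
after add esi, 4: esi=8+4=12
after sub ecx, 1: ecx=4-1=3
cmp ecx, 0  (cmp 3,0)
jg L1: taken
after mov edi, [esi]: edi=M[12]=25
after sub eax, edi: eax=(-21)-25=-46
after add esi, 4: esi=12+4=16
after sub ecx, 1: ecx=3-1=2
cmp ecx, 0  (cmp 2,0)
jg L1: taken
after mov edi, [esi]: edi=M[16]=-3
after sub eax, edi: eax=(-46)-(-3)=-43
after add esi, 4: esi=16+4=20
after sub ecx, 1: ecx=2-1=1
cmp ecx, 0  (cmp 1,0)
jg L1: taken
after mov edi, [esi]: edi=M[20]=-4
after sub eax, edi: eax=(-43)-(-4)=-39
after add esi, 4: esi=20+4=24
after sub ecx, 1: ecx=1-1=0
cmp ecx, 0  (cmp 0,0)
jg L1: not taken
mov [4], edi → M[4]=-4
halt.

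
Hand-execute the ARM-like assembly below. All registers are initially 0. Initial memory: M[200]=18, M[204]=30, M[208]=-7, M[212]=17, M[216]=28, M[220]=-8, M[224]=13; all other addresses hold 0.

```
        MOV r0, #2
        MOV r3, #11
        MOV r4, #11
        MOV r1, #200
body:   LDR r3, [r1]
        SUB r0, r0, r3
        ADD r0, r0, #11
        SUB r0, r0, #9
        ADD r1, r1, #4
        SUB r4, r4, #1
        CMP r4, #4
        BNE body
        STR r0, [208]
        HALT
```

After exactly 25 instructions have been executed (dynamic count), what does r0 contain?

-33

MOV r0, #2 → r0=2
MOV r3, #11 → r3=11
MOV r4, #11 → r4=11
MOV r1, #200 → r1=200
LDR r3, [r1] → r3=M[200]=18
SUB r0, r0, r3 → r0=2-18=-16
ADD r0, r0, #11 → r0=(-16)+11=-5
SUB r0, r0, #9 → r0=(-5)-9=-14
ADD r1, r1, #4 → r1=200+4=204
SUB r4, r4, #1 → r4=11-1=10
CMP r4, #4  (cmp 10,4)
BNE body: taken
LDR r3, [r1] → r3=M[204]=30
SUB r0, r0, r3 → r0=(-14)-30=-44
ADD r0, r0, #11 → r0=(-44)+11=-33
SUB r0, r0, #9 → r0=(-33)-9=-42
ADD r1, r1, #4 → r1=204+4=208
SUB r4, r4, #1 → r4=10-1=9
CMP r4, #4  (cmp 9,4)
BNE body: taken
LDR r3, [r1] → r3=M[208]=-7
SUB r0, r0, r3 → r0=(-42)-(-7)=-35
ADD r0, r0, #11 → r0=(-35)+11=-24
SUB r0, r0, #9 → r0=(-24)-9=-33
ADD r1, r1, #4 → r1=208+4=212
After step 25: r0 = -33.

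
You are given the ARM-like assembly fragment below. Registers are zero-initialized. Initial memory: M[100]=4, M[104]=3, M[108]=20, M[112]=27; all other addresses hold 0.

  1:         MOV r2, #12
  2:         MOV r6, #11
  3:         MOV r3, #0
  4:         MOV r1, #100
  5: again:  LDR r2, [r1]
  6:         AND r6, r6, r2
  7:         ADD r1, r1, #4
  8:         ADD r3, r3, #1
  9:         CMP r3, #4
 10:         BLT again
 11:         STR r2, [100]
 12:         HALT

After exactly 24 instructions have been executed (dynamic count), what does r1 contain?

MOV r2, #12 → r2=12
MOV r6, #11 → r6=11
MOV r3, #0 → r3=0
MOV r1, #100 → r1=100
LDR r2, [r1] → r2=M[100]=4
AND r6, r6, r2 → r6=11&4=0
ADD r1, r1, #4 → r1=100+4=104
ADD r3, r3, #1 → r3=0+1=1
CMP r3, #4  (cmp 1,4)
BLT again: taken
LDR r2, [r1] → r2=M[104]=3
AND r6, r6, r2 → r6=0&3=0
ADD r1, r1, #4 → r1=104+4=108
ADD r3, r3, #1 → r3=1+1=2
CMP r3, #4  (cmp 2,4)
BLT again: taken
LDR r2, [r1] → r2=M[108]=20
AND r6, r6, r2 → r6=0&20=0
ADD r1, r1, #4 → r1=108+4=112
ADD r3, r3, #1 → r3=2+1=3
CMP r3, #4  (cmp 3,4)
BLT again: taken
LDR r2, [r1] → r2=M[112]=27
AND r6, r6, r2 → r6=0&27=0
After step 24: r1 = 112.

112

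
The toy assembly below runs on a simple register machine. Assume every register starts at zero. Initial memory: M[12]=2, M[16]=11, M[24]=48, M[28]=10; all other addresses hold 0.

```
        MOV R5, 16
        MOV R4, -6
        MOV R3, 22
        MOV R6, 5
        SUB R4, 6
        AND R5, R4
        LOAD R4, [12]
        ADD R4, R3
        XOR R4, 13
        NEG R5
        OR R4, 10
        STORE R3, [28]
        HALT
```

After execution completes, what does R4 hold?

31

R5=16
R4=-6
R3=22
R6=5
R4=(-6)-6=-12
R5=16&(-12)=16
R4=M[12]=2
R4=2+22=24
R4=24^13=21
R5=-(16)=-16
R4=21|10=31
STORE R3, [28] → M[28]=22
halt.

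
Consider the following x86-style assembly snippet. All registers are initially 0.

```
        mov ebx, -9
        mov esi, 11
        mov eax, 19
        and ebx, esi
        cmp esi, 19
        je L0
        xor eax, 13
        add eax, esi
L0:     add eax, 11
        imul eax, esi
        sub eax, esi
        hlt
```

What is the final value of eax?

mov ebx, -9 → ebx=-9
mov esi, 11 → esi=11
mov eax, 19 → eax=19
and ebx, esi → ebx=(-9)&11=3
cmp esi, 19  (cmp 11,19)
je L0: not taken
xor eax, 13 → eax=19^13=30
add eax, esi → eax=30+11=41
add eax, 11 → eax=41+11=52
imul eax, esi → eax=52*11=572
sub eax, esi → eax=572-11=561
halt.

561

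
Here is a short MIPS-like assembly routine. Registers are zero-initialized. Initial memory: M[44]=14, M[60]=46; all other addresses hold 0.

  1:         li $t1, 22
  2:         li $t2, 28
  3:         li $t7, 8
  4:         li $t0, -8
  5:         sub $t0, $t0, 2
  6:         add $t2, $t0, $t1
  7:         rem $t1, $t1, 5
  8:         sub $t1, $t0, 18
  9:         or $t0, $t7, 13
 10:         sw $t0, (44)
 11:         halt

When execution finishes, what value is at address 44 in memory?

li $t1, 22 → $t1=22
li $t2, 28 → $t2=28
li $t7, 8 → $t7=8
li $t0, -8 → $t0=-8
sub $t0, $t0, 2 → $t0=(-8)-2=-10
add $t2, $t0, $t1 → $t2=(-10)+22=12
rem $t1, $t1, 5 → $t1=22%5=2
sub $t1, $t0, 18 → $t1=(-10)-18=-28
or $t0, $t7, 13 → $t0=8|13=13
sw $t0, (44) → M[44]=13
halt.

13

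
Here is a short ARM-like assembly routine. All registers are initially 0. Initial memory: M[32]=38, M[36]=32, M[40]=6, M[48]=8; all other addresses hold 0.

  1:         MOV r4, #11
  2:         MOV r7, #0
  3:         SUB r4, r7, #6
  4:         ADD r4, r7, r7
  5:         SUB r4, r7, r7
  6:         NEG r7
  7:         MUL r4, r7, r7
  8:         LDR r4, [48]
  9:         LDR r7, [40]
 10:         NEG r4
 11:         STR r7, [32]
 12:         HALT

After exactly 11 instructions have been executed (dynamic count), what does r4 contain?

-8

after MOV r4, #11: r4=11
after MOV r7, #0: r7=0
after SUB r4, r7, #6: r4=0-6=-6
after ADD r4, r7, r7: r4=0+0=0
after SUB r4, r7, r7: r4=0-0=0
after NEG r7: r7=-(0)=0
after MUL r4, r7, r7: r4=0*0=0
after LDR r4, [48]: r4=M[48]=8
after LDR r7, [40]: r7=M[40]=6
after NEG r4: r4=-(8)=-8
STR r7, [32] → M[32]=6
After step 11: r4 = -8.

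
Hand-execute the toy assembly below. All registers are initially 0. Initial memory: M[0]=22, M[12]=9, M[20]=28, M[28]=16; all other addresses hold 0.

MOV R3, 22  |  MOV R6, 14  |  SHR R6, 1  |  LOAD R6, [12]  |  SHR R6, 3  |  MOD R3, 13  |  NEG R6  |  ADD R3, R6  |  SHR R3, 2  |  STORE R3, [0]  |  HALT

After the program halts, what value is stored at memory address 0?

MOV R3, 22 → R3=22
MOV R6, 14 → R6=14
SHR R6, 1 → R6=14>>1=7
LOAD R6, [12] → R6=M[12]=9
SHR R6, 3 → R6=9>>3=1
MOD R3, 13 → R3=22%13=9
NEG R6 → R6=-(1)=-1
ADD R3, R6 → R3=9+(-1)=8
SHR R3, 2 → R3=8>>2=2
STORE R3, [0] → M[0]=2
halt.

2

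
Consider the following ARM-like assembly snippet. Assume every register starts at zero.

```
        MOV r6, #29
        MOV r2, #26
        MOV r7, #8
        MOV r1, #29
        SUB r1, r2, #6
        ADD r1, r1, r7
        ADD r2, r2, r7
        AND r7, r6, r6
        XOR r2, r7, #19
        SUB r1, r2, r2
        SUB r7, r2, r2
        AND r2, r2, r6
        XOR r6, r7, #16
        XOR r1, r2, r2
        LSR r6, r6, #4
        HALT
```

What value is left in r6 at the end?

r6=29
r2=26
r7=8
r1=29
r1=26-6=20
r1=20+8=28
r2=26+8=34
r7=29&29=29
r2=29^19=14
r1=14-14=0
r7=14-14=0
r2=14&29=12
r6=0^16=16
r1=12^12=0
r6=16>>4=1
halt.

1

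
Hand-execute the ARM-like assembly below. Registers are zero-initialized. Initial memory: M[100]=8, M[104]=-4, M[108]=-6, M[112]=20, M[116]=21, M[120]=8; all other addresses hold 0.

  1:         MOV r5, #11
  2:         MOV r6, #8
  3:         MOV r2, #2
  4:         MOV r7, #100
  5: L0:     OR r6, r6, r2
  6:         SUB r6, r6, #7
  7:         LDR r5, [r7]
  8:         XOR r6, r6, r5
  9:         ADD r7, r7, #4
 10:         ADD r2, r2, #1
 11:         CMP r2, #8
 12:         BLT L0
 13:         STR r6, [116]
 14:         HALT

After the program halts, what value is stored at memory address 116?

8

MOV r5, #11 → r5=11
MOV r6, #8 → r6=8
MOV r2, #2 → r2=2
MOV r7, #100 → r7=100
OR r6, r6, r2 → r6=8|2=10
SUB r6, r6, #7 → r6=10-7=3
LDR r5, [r7] → r5=M[100]=8
XOR r6, r6, r5 → r6=3^8=11
ADD r7, r7, #4 → r7=100+4=104
ADD r2, r2, #1 → r2=2+1=3
CMP r2, #8  (cmp 3,8)
BLT L0: taken
OR r6, r6, r2 → r6=11|3=11
SUB r6, r6, #7 → r6=11-7=4
LDR r5, [r7] → r5=M[104]=-4
XOR r6, r6, r5 → r6=4^(-4)=-8
ADD r7, r7, #4 → r7=104+4=108
ADD r2, r2, #1 → r2=3+1=4
CMP r2, #8  (cmp 4,8)
BLT L0: taken
OR r6, r6, r2 → r6=(-8)|4=-4
SUB r6, r6, #7 → r6=(-4)-7=-11
LDR r5, [r7] → r5=M[108]=-6
XOR r6, r6, r5 → r6=(-11)^(-6)=15
ADD r7, r7, #4 → r7=108+4=112
ADD r2, r2, #1 → r2=4+1=5
CMP r2, #8  (cmp 5,8)
BLT L0: taken
OR r6, r6, r2 → r6=15|5=15
SUB r6, r6, #7 → r6=15-7=8
LDR r5, [r7] → r5=M[112]=20
XOR r6, r6, r5 → r6=8^20=28
ADD r7, r7, #4 → r7=112+4=116
ADD r2, r2, #1 → r2=5+1=6
CMP r2, #8  (cmp 6,8)
BLT L0: taken
OR r6, r6, r2 → r6=28|6=30
SUB r6, r6, #7 → r6=30-7=23
LDR r5, [r7] → r5=M[116]=21
XOR r6, r6, r5 → r6=23^21=2
ADD r7, r7, #4 → r7=116+4=120
ADD r2, r2, #1 → r2=6+1=7
CMP r2, #8  (cmp 7,8)
BLT L0: taken
OR r6, r6, r2 → r6=2|7=7
SUB r6, r6, #7 → r6=7-7=0
LDR r5, [r7] → r5=M[120]=8
XOR r6, r6, r5 → r6=0^8=8
ADD r7, r7, #4 → r7=120+4=124
ADD r2, r2, #1 → r2=7+1=8
CMP r2, #8  (cmp 8,8)
BLT L0: not taken
STR r6, [116] → M[116]=8
halt.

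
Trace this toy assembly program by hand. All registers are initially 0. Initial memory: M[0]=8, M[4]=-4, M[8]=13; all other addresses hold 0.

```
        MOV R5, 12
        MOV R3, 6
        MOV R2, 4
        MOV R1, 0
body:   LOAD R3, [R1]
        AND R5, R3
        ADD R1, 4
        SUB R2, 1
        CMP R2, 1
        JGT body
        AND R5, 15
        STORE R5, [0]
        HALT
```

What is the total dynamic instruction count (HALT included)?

MOV R5, 12 → R5=12
MOV R3, 6 → R3=6
MOV R2, 4 → R2=4
MOV R1, 0 → R1=0
LOAD R3, [R1] → R3=M[0]=8
AND R5, R3 → R5=12&8=8
ADD R1, 4 → R1=0+4=4
SUB R2, 1 → R2=4-1=3
CMP R2, 1  (cmp 3,1)
JGT body: taken
LOAD R3, [R1] → R3=M[4]=-4
AND R5, R3 → R5=8&(-4)=8
ADD R1, 4 → R1=4+4=8
SUB R2, 1 → R2=3-1=2
CMP R2, 1  (cmp 2,1)
JGT body: taken
LOAD R3, [R1] → R3=M[8]=13
AND R5, R3 → R5=8&13=8
ADD R1, 4 → R1=8+4=12
SUB R2, 1 → R2=2-1=1
CMP R2, 1  (cmp 1,1)
JGT body: not taken
AND R5, 15 → R5=8&15=8
STORE R5, [0] → M[0]=8
halt.
Total executed instructions: 25.

25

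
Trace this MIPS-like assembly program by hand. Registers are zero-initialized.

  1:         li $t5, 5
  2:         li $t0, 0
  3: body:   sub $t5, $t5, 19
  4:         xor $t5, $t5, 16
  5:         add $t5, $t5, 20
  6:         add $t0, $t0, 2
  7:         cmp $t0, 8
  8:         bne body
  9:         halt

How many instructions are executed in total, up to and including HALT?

27

after li $t5, 5: $t5=5
after li $t0, 0: $t0=0
after sub $t5, $t5, 19: $t5=5-19=-14
after xor $t5, $t5, 16: $t5=(-14)^16=-30
after add $t5, $t5, 20: $t5=(-30)+20=-10
after add $t0, $t0, 2: $t0=0+2=2
cmp $t0, 8  (cmp 2,8)
bne body: taken
after sub $t5, $t5, 19: $t5=(-10)-19=-29
after xor $t5, $t5, 16: $t5=(-29)^16=-13
after add $t5, $t5, 20: $t5=(-13)+20=7
after add $t0, $t0, 2: $t0=2+2=4
cmp $t0, 8  (cmp 4,8)
bne body: taken
after sub $t5, $t5, 19: $t5=7-19=-12
after xor $t5, $t5, 16: $t5=(-12)^16=-28
after add $t5, $t5, 20: $t5=(-28)+20=-8
after add $t0, $t0, 2: $t0=4+2=6
cmp $t0, 8  (cmp 6,8)
bne body: taken
after sub $t5, $t5, 19: $t5=(-8)-19=-27
after xor $t5, $t5, 16: $t5=(-27)^16=-11
after add $t5, $t5, 20: $t5=(-11)+20=9
after add $t0, $t0, 2: $t0=6+2=8
cmp $t0, 8  (cmp 8,8)
bne body: not taken
halt.
Total executed instructions: 27.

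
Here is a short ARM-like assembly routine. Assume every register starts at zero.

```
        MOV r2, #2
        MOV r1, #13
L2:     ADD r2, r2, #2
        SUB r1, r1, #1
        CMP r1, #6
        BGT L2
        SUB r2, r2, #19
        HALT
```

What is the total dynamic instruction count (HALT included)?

32

r2=2
r1=13
r2=2+2=4
r1=13-1=12
CMP r1, #6  (cmp 12,6)
BGT L2: taken
r2=4+2=6
r1=12-1=11
CMP r1, #6  (cmp 11,6)
BGT L2: taken
r2=6+2=8
r1=11-1=10
CMP r1, #6  (cmp 10,6)
BGT L2: taken
r2=8+2=10
r1=10-1=9
CMP r1, #6  (cmp 9,6)
BGT L2: taken
r2=10+2=12
r1=9-1=8
CMP r1, #6  (cmp 8,6)
BGT L2: taken
r2=12+2=14
r1=8-1=7
CMP r1, #6  (cmp 7,6)
BGT L2: taken
r2=14+2=16
r1=7-1=6
CMP r1, #6  (cmp 6,6)
BGT L2: not taken
r2=16-19=-3
halt.
Total executed instructions: 32.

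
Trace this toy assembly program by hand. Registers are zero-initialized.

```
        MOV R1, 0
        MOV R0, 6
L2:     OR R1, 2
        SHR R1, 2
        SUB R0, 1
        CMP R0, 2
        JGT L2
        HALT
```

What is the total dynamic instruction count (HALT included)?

after MOV R1, 0: R1=0
after MOV R0, 6: R0=6
after OR R1, 2: R1=0|2=2
after SHR R1, 2: R1=2>>2=0
after SUB R0, 1: R0=6-1=5
CMP R0, 2  (cmp 5,2)
JGT L2: taken
after OR R1, 2: R1=0|2=2
after SHR R1, 2: R1=2>>2=0
after SUB R0, 1: R0=5-1=4
CMP R0, 2  (cmp 4,2)
JGT L2: taken
after OR R1, 2: R1=0|2=2
after SHR R1, 2: R1=2>>2=0
after SUB R0, 1: R0=4-1=3
CMP R0, 2  (cmp 3,2)
JGT L2: taken
after OR R1, 2: R1=0|2=2
after SHR R1, 2: R1=2>>2=0
after SUB R0, 1: R0=3-1=2
CMP R0, 2  (cmp 2,2)
JGT L2: not taken
halt.
Total executed instructions: 23.

23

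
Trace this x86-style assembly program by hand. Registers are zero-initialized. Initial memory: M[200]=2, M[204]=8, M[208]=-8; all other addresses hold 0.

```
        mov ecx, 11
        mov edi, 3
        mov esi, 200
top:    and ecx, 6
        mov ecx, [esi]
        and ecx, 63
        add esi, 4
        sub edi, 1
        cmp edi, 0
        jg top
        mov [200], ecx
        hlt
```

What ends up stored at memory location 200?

56

after mov ecx, 11: ecx=11
after mov edi, 3: edi=3
after mov esi, 200: esi=200
after and ecx, 6: ecx=11&6=2
after mov ecx, [esi]: ecx=M[200]=2
after and ecx, 63: ecx=2&63=2
after add esi, 4: esi=200+4=204
after sub edi, 1: edi=3-1=2
cmp edi, 0  (cmp 2,0)
jg top: taken
after and ecx, 6: ecx=2&6=2
after mov ecx, [esi]: ecx=M[204]=8
after and ecx, 63: ecx=8&63=8
after add esi, 4: esi=204+4=208
after sub edi, 1: edi=2-1=1
cmp edi, 0  (cmp 1,0)
jg top: taken
after and ecx, 6: ecx=8&6=0
after mov ecx, [esi]: ecx=M[208]=-8
after and ecx, 63: ecx=(-8)&63=56
after add esi, 4: esi=208+4=212
after sub edi, 1: edi=1-1=0
cmp edi, 0  (cmp 0,0)
jg top: not taken
mov [200], ecx → M[200]=56
halt.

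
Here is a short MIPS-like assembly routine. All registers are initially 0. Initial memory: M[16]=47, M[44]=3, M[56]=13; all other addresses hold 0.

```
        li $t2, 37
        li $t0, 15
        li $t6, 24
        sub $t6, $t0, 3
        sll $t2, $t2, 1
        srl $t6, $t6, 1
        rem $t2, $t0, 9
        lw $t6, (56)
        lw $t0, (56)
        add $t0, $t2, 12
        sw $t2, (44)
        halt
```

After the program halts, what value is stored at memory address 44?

6

after li $t2, 37: $t2=37
after li $t0, 15: $t0=15
after li $t6, 24: $t6=24
after sub $t6, $t0, 3: $t6=15-3=12
after sll $t2, $t2, 1: $t2=37<<1=74
after srl $t6, $t6, 1: $t6=12>>1=6
after rem $t2, $t0, 9: $t2=15%9=6
after lw $t6, (56): $t6=M[56]=13
after lw $t0, (56): $t0=M[56]=13
after add $t0, $t2, 12: $t0=6+12=18
sw $t2, (44) → M[44]=6
halt.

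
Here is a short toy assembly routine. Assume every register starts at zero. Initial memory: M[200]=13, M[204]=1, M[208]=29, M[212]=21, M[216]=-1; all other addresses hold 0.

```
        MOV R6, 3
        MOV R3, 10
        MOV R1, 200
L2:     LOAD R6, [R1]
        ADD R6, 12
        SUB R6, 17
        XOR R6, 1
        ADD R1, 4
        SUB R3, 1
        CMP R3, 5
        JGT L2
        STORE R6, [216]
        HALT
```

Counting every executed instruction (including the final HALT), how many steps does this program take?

45

MOV R6, 3 → R6=3
MOV R3, 10 → R3=10
MOV R1, 200 → R1=200
LOAD R6, [R1] → R6=M[200]=13
ADD R6, 12 → R6=13+12=25
SUB R6, 17 → R6=25-17=8
XOR R6, 1 → R6=8^1=9
ADD R1, 4 → R1=200+4=204
SUB R3, 1 → R3=10-1=9
CMP R3, 5  (cmp 9,5)
JGT L2: taken
LOAD R6, [R1] → R6=M[204]=1
ADD R6, 12 → R6=1+12=13
SUB R6, 17 → R6=13-17=-4
XOR R6, 1 → R6=(-4)^1=-3
ADD R1, 4 → R1=204+4=208
SUB R3, 1 → R3=9-1=8
CMP R3, 5  (cmp 8,5)
JGT L2: taken
LOAD R6, [R1] → R6=M[208]=29
ADD R6, 12 → R6=29+12=41
SUB R6, 17 → R6=41-17=24
XOR R6, 1 → R6=24^1=25
ADD R1, 4 → R1=208+4=212
SUB R3, 1 → R3=8-1=7
CMP R3, 5  (cmp 7,5)
JGT L2: taken
LOAD R6, [R1] → R6=M[212]=21
ADD R6, 12 → R6=21+12=33
SUB R6, 17 → R6=33-17=16
XOR R6, 1 → R6=16^1=17
ADD R1, 4 → R1=212+4=216
SUB R3, 1 → R3=7-1=6
CMP R3, 5  (cmp 6,5)
JGT L2: taken
LOAD R6, [R1] → R6=M[216]=-1
ADD R6, 12 → R6=(-1)+12=11
SUB R6, 17 → R6=11-17=-6
XOR R6, 1 → R6=(-6)^1=-5
ADD R1, 4 → R1=216+4=220
SUB R3, 1 → R3=6-1=5
CMP R3, 5  (cmp 5,5)
JGT L2: not taken
STORE R6, [216] → M[216]=-5
halt.
Total executed instructions: 45.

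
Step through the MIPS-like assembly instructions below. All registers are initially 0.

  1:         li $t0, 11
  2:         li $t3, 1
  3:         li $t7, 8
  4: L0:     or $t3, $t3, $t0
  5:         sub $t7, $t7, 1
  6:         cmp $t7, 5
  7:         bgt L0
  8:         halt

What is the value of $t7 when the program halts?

li $t0, 11 → $t0=11
li $t3, 1 → $t3=1
li $t7, 8 → $t7=8
or $t3, $t3, $t0 → $t3=1|11=11
sub $t7, $t7, 1 → $t7=8-1=7
cmp $t7, 5  (cmp 7,5)
bgt L0: taken
or $t3, $t3, $t0 → $t3=11|11=11
sub $t7, $t7, 1 → $t7=7-1=6
cmp $t7, 5  (cmp 6,5)
bgt L0: taken
or $t3, $t3, $t0 → $t3=11|11=11
sub $t7, $t7, 1 → $t7=6-1=5
cmp $t7, 5  (cmp 5,5)
bgt L0: not taken
halt.

5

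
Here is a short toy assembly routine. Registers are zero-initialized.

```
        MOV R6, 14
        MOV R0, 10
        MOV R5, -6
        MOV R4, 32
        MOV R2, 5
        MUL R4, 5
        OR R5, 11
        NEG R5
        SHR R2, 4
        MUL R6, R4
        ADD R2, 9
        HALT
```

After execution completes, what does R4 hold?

160

R6=14
R0=10
R5=-6
R4=32
R2=5
R4=32*5=160
R5=(-6)|11=-5
R5=-(-5)=5
R2=5>>4=0
R6=14*160=2240
R2=0+9=9
halt.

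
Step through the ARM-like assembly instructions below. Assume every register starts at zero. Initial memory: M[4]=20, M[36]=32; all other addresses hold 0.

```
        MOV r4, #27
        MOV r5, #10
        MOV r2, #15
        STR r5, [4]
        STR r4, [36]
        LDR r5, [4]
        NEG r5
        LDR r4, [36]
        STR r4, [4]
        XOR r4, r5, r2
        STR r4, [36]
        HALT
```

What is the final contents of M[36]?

-7

MOV r4, #27 → r4=27
MOV r5, #10 → r5=10
MOV r2, #15 → r2=15
STR r5, [4] → M[4]=10
STR r4, [36] → M[36]=27
LDR r5, [4] → r5=M[4]=10
NEG r5 → r5=-(10)=-10
LDR r4, [36] → r4=M[36]=27
STR r4, [4] → M[4]=27
XOR r4, r5, r2 → r4=(-10)^15=-7
STR r4, [36] → M[36]=-7
halt.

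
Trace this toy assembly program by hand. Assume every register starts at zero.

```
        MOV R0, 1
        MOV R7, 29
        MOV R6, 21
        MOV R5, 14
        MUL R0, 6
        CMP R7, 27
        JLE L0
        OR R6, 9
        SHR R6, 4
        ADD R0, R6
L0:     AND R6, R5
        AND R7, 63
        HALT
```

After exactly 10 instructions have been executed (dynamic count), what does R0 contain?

after MOV R0, 1: R0=1
after MOV R7, 29: R7=29
after MOV R6, 21: R6=21
after MOV R5, 14: R5=14
after MUL R0, 6: R0=1*6=6
CMP R7, 27  (cmp 29,27)
JLE L0: not taken
after OR R6, 9: R6=21|9=29
after SHR R6, 4: R6=29>>4=1
after ADD R0, R6: R0=6+1=7
After step 10: R0 = 7.

7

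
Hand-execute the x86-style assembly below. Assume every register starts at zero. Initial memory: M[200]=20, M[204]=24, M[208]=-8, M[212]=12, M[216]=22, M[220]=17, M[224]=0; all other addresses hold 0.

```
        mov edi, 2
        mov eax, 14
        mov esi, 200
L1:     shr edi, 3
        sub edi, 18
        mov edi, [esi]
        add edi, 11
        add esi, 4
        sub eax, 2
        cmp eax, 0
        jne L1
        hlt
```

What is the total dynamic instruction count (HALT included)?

edi=2
eax=14
esi=200
edi=2>>3=0
edi=0-18=-18
edi=M[200]=20
edi=20+11=31
esi=200+4=204
eax=14-2=12
cmp eax, 0  (cmp 12,0)
jne L1: taken
edi=31>>3=3
edi=3-18=-15
edi=M[204]=24
edi=24+11=35
esi=204+4=208
eax=12-2=10
cmp eax, 0  (cmp 10,0)
jne L1: taken
edi=35>>3=4
edi=4-18=-14
edi=M[208]=-8
edi=(-8)+11=3
esi=208+4=212
eax=10-2=8
cmp eax, 0  (cmp 8,0)
jne L1: taken
edi=3>>3=0
edi=0-18=-18
edi=M[212]=12
edi=12+11=23
esi=212+4=216
eax=8-2=6
cmp eax, 0  (cmp 6,0)
jne L1: taken
edi=23>>3=2
edi=2-18=-16
edi=M[216]=22
edi=22+11=33
esi=216+4=220
eax=6-2=4
cmp eax, 0  (cmp 4,0)
jne L1: taken
edi=33>>3=4
edi=4-18=-14
edi=M[220]=17
edi=17+11=28
esi=220+4=224
eax=4-2=2
cmp eax, 0  (cmp 2,0)
jne L1: taken
edi=28>>3=3
edi=3-18=-15
edi=M[224]=0
edi=0+11=11
esi=224+4=228
eax=2-2=0
cmp eax, 0  (cmp 0,0)
jne L1: not taken
halt.
Total executed instructions: 60.

60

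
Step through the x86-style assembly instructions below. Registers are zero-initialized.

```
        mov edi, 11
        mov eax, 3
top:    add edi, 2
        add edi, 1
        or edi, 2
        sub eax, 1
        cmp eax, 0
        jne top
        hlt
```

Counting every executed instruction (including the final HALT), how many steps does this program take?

mov edi, 11 → edi=11
mov eax, 3 → eax=3
add edi, 2 → edi=11+2=13
add edi, 1 → edi=13+1=14
or edi, 2 → edi=14|2=14
sub eax, 1 → eax=3-1=2
cmp eax, 0  (cmp 2,0)
jne top: taken
add edi, 2 → edi=14+2=16
add edi, 1 → edi=16+1=17
or edi, 2 → edi=17|2=19
sub eax, 1 → eax=2-1=1
cmp eax, 0  (cmp 1,0)
jne top: taken
add edi, 2 → edi=19+2=21
add edi, 1 → edi=21+1=22
or edi, 2 → edi=22|2=22
sub eax, 1 → eax=1-1=0
cmp eax, 0  (cmp 0,0)
jne top: not taken
halt.
Total executed instructions: 21.

21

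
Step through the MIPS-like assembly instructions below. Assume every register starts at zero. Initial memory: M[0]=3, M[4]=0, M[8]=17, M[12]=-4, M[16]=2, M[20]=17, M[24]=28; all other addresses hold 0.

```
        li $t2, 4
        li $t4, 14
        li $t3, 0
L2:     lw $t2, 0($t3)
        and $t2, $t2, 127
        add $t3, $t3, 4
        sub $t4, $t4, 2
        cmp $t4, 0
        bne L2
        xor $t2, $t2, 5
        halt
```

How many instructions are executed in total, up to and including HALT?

47

li $t2, 4 → $t2=4
li $t4, 14 → $t4=14
li $t3, 0 → $t3=0
lw $t2, 0($t3) → $t2=M[0]=3
and $t2, $t2, 127 → $t2=3&127=3
add $t3, $t3, 4 → $t3=0+4=4
sub $t4, $t4, 2 → $t4=14-2=12
cmp $t4, 0  (cmp 12,0)
bne L2: taken
lw $t2, 0($t3) → $t2=M[4]=0
and $t2, $t2, 127 → $t2=0&127=0
add $t3, $t3, 4 → $t3=4+4=8
sub $t4, $t4, 2 → $t4=12-2=10
cmp $t4, 0  (cmp 10,0)
bne L2: taken
lw $t2, 0($t3) → $t2=M[8]=17
and $t2, $t2, 127 → $t2=17&127=17
add $t3, $t3, 4 → $t3=8+4=12
sub $t4, $t4, 2 → $t4=10-2=8
cmp $t4, 0  (cmp 8,0)
bne L2: taken
lw $t2, 0($t3) → $t2=M[12]=-4
and $t2, $t2, 127 → $t2=(-4)&127=124
add $t3, $t3, 4 → $t3=12+4=16
sub $t4, $t4, 2 → $t4=8-2=6
cmp $t4, 0  (cmp 6,0)
bne L2: taken
lw $t2, 0($t3) → $t2=M[16]=2
and $t2, $t2, 127 → $t2=2&127=2
add $t3, $t3, 4 → $t3=16+4=20
sub $t4, $t4, 2 → $t4=6-2=4
cmp $t4, 0  (cmp 4,0)
bne L2: taken
lw $t2, 0($t3) → $t2=M[20]=17
and $t2, $t2, 127 → $t2=17&127=17
add $t3, $t3, 4 → $t3=20+4=24
sub $t4, $t4, 2 → $t4=4-2=2
cmp $t4, 0  (cmp 2,0)
bne L2: taken
lw $t2, 0($t3) → $t2=M[24]=28
and $t2, $t2, 127 → $t2=28&127=28
add $t3, $t3, 4 → $t3=24+4=28
sub $t4, $t4, 2 → $t4=2-2=0
cmp $t4, 0  (cmp 0,0)
bne L2: not taken
xor $t2, $t2, 5 → $t2=28^5=25
halt.
Total executed instructions: 47.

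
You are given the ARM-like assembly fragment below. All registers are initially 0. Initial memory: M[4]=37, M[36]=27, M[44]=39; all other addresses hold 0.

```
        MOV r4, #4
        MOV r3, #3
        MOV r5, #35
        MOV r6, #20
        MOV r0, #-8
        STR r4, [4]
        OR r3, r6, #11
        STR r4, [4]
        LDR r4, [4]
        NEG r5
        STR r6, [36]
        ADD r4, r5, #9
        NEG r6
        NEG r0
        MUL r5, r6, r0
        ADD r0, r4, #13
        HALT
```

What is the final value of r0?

after MOV r4, #4: r4=4
after MOV r3, #3: r3=3
after MOV r5, #35: r5=35
after MOV r6, #20: r6=20
after MOV r0, #-8: r0=-8
STR r4, [4] → M[4]=4
after OR r3, r6, #11: r3=20|11=31
STR r4, [4] → M[4]=4
after LDR r4, [4]: r4=M[4]=4
after NEG r5: r5=-(35)=-35
STR r6, [36] → M[36]=20
after ADD r4, r5, #9: r4=(-35)+9=-26
after NEG r6: r6=-(20)=-20
after NEG r0: r0=-(-8)=8
after MUL r5, r6, r0: r5=(-20)*8=-160
after ADD r0, r4, #13: r0=(-26)+13=-13
halt.

-13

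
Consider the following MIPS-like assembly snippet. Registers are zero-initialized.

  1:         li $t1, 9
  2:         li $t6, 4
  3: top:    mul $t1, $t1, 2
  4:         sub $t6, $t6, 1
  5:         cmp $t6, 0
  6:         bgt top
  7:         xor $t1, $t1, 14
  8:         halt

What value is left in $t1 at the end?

158

li $t1, 9 → $t1=9
li $t6, 4 → $t6=4
mul $t1, $t1, 2 → $t1=9*2=18
sub $t6, $t6, 1 → $t6=4-1=3
cmp $t6, 0  (cmp 3,0)
bgt top: taken
mul $t1, $t1, 2 → $t1=18*2=36
sub $t6, $t6, 1 → $t6=3-1=2
cmp $t6, 0  (cmp 2,0)
bgt top: taken
mul $t1, $t1, 2 → $t1=36*2=72
sub $t6, $t6, 1 → $t6=2-1=1
cmp $t6, 0  (cmp 1,0)
bgt top: taken
mul $t1, $t1, 2 → $t1=72*2=144
sub $t6, $t6, 1 → $t6=1-1=0
cmp $t6, 0  (cmp 0,0)
bgt top: not taken
xor $t1, $t1, 14 → $t1=144^14=158
halt.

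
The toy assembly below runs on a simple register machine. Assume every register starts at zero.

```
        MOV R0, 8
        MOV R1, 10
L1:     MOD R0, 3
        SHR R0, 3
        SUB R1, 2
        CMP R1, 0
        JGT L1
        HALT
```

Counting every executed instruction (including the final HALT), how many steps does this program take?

28

MOV R0, 8 → R0=8
MOV R1, 10 → R1=10
MOD R0, 3 → R0=8%3=2
SHR R0, 3 → R0=2>>3=0
SUB R1, 2 → R1=10-2=8
CMP R1, 0  (cmp 8,0)
JGT L1: taken
MOD R0, 3 → R0=0%3=0
SHR R0, 3 → R0=0>>3=0
SUB R1, 2 → R1=8-2=6
CMP R1, 0  (cmp 6,0)
JGT L1: taken
MOD R0, 3 → R0=0%3=0
SHR R0, 3 → R0=0>>3=0
SUB R1, 2 → R1=6-2=4
CMP R1, 0  (cmp 4,0)
JGT L1: taken
MOD R0, 3 → R0=0%3=0
SHR R0, 3 → R0=0>>3=0
SUB R1, 2 → R1=4-2=2
CMP R1, 0  (cmp 2,0)
JGT L1: taken
MOD R0, 3 → R0=0%3=0
SHR R0, 3 → R0=0>>3=0
SUB R1, 2 → R1=2-2=0
CMP R1, 0  (cmp 0,0)
JGT L1: not taken
halt.
Total executed instructions: 28.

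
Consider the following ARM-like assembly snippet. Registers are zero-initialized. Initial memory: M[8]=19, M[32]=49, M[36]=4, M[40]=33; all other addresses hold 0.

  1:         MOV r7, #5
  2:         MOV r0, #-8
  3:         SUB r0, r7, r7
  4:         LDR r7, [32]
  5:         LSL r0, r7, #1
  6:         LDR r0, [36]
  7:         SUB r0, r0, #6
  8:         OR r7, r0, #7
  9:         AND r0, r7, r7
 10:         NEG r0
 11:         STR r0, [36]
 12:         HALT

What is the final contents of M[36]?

1

r7=5
r0=-8
r0=5-5=0
r7=M[32]=49
r0=49<<1=98
r0=M[36]=4
r0=4-6=-2
r7=(-2)|7=-1
r0=(-1)&(-1)=-1
r0=-(-1)=1
STR r0, [36] → M[36]=1
halt.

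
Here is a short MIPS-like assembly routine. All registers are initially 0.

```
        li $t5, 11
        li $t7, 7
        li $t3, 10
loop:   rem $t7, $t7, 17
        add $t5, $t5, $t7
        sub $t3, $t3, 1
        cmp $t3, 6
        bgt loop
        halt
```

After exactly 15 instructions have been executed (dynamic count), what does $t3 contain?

after li $t5, 11: $t5=11
after li $t7, 7: $t7=7
after li $t3, 10: $t3=10
after rem $t7, $t7, 17: $t7=7%17=7
after add $t5, $t5, $t7: $t5=11+7=18
after sub $t3, $t3, 1: $t3=10-1=9
cmp $t3, 6  (cmp 9,6)
bgt loop: taken
after rem $t7, $t7, 17: $t7=7%17=7
after add $t5, $t5, $t7: $t5=18+7=25
after sub $t3, $t3, 1: $t3=9-1=8
cmp $t3, 6  (cmp 8,6)
bgt loop: taken
after rem $t7, $t7, 17: $t7=7%17=7
after add $t5, $t5, $t7: $t5=25+7=32
After step 15: $t3 = 8.

8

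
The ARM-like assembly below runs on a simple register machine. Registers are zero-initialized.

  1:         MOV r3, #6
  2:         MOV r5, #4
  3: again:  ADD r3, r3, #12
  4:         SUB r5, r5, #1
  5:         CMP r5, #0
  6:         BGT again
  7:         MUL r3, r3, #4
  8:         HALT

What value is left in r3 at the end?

after MOV r3, #6: r3=6
after MOV r5, #4: r5=4
after ADD r3, r3, #12: r3=6+12=18
after SUB r5, r5, #1: r5=4-1=3
CMP r5, #0  (cmp 3,0)
BGT again: taken
after ADD r3, r3, #12: r3=18+12=30
after SUB r5, r5, #1: r5=3-1=2
CMP r5, #0  (cmp 2,0)
BGT again: taken
after ADD r3, r3, #12: r3=30+12=42
after SUB r5, r5, #1: r5=2-1=1
CMP r5, #0  (cmp 1,0)
BGT again: taken
after ADD r3, r3, #12: r3=42+12=54
after SUB r5, r5, #1: r5=1-1=0
CMP r5, #0  (cmp 0,0)
BGT again: not taken
after MUL r3, r3, #4: r3=54*4=216
halt.

216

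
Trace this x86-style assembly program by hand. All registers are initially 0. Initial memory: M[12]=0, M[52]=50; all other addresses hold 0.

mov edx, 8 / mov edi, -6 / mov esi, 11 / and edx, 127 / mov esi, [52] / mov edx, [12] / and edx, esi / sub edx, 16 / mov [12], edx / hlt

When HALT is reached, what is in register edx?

-16

edx=8
edi=-6
esi=11
edx=8&127=8
esi=M[52]=50
edx=M[12]=0
edx=0&50=0
edx=0-16=-16
mov [12], edx → M[12]=-16
halt.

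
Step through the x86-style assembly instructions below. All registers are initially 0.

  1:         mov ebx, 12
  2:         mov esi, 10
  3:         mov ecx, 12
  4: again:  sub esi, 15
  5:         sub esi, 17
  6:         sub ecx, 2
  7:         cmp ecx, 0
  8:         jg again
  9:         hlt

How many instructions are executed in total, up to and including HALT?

mov ebx, 12 → ebx=12
mov esi, 10 → esi=10
mov ecx, 12 → ecx=12
sub esi, 15 → esi=10-15=-5
sub esi, 17 → esi=(-5)-17=-22
sub ecx, 2 → ecx=12-2=10
cmp ecx, 0  (cmp 10,0)
jg again: taken
sub esi, 15 → esi=(-22)-15=-37
sub esi, 17 → esi=(-37)-17=-54
sub ecx, 2 → ecx=10-2=8
cmp ecx, 0  (cmp 8,0)
jg again: taken
sub esi, 15 → esi=(-54)-15=-69
sub esi, 17 → esi=(-69)-17=-86
sub ecx, 2 → ecx=8-2=6
cmp ecx, 0  (cmp 6,0)
jg again: taken
sub esi, 15 → esi=(-86)-15=-101
sub esi, 17 → esi=(-101)-17=-118
sub ecx, 2 → ecx=6-2=4
cmp ecx, 0  (cmp 4,0)
jg again: taken
sub esi, 15 → esi=(-118)-15=-133
sub esi, 17 → esi=(-133)-17=-150
sub ecx, 2 → ecx=4-2=2
cmp ecx, 0  (cmp 2,0)
jg again: taken
sub esi, 15 → esi=(-150)-15=-165
sub esi, 17 → esi=(-165)-17=-182
sub ecx, 2 → ecx=2-2=0
cmp ecx, 0  (cmp 0,0)
jg again: not taken
halt.
Total executed instructions: 34.

34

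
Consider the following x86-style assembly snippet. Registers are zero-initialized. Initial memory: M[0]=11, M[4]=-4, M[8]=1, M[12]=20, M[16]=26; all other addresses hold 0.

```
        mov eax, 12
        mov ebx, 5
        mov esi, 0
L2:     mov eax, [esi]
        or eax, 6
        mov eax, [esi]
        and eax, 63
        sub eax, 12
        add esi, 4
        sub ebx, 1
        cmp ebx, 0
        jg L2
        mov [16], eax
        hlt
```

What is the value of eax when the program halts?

eax=12
ebx=5
esi=0
eax=M[0]=11
eax=11|6=15
eax=M[0]=11
eax=11&63=11
eax=11-12=-1
esi=0+4=4
ebx=5-1=4
cmp ebx, 0  (cmp 4,0)
jg L2: taken
eax=M[4]=-4
eax=(-4)|6=-2
eax=M[4]=-4
eax=(-4)&63=60
eax=60-12=48
esi=4+4=8
ebx=4-1=3
cmp ebx, 0  (cmp 3,0)
jg L2: taken
eax=M[8]=1
eax=1|6=7
eax=M[8]=1
eax=1&63=1
eax=1-12=-11
esi=8+4=12
ebx=3-1=2
cmp ebx, 0  (cmp 2,0)
jg L2: taken
eax=M[12]=20
eax=20|6=22
eax=M[12]=20
eax=20&63=20
eax=20-12=8
esi=12+4=16
ebx=2-1=1
cmp ebx, 0  (cmp 1,0)
jg L2: taken
eax=M[16]=26
eax=26|6=30
eax=M[16]=26
eax=26&63=26
eax=26-12=14
esi=16+4=20
ebx=1-1=0
cmp ebx, 0  (cmp 0,0)
jg L2: not taken
mov [16], eax → M[16]=14
halt.

14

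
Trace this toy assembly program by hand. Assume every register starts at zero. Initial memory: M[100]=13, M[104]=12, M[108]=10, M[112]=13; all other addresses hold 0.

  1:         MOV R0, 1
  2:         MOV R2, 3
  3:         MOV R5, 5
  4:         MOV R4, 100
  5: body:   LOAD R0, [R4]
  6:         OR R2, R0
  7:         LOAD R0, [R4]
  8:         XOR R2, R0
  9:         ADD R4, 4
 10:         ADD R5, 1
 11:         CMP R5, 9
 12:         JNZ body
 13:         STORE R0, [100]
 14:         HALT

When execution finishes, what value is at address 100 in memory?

13

R0=1
R2=3
R5=5
R4=100
R0=M[100]=13
R2=3|13=15
R0=M[100]=13
R2=15^13=2
R4=100+4=104
R5=5+1=6
CMP R5, 9  (cmp 6,9)
JNZ body: taken
R0=M[104]=12
R2=2|12=14
R0=M[104]=12
R2=14^12=2
R4=104+4=108
R5=6+1=7
CMP R5, 9  (cmp 7,9)
JNZ body: taken
R0=M[108]=10
R2=2|10=10
R0=M[108]=10
R2=10^10=0
R4=108+4=112
R5=7+1=8
CMP R5, 9  (cmp 8,9)
JNZ body: taken
R0=M[112]=13
R2=0|13=13
R0=M[112]=13
R2=13^13=0
R4=112+4=116
R5=8+1=9
CMP R5, 9  (cmp 9,9)
JNZ body: not taken
STORE R0, [100] → M[100]=13
halt.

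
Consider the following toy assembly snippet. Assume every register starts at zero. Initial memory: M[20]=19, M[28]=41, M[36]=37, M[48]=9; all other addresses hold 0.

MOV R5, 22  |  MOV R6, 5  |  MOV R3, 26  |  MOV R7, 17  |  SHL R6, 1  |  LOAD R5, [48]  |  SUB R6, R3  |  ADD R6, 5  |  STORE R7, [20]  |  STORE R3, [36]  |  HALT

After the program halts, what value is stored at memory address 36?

26

after MOV R5, 22: R5=22
after MOV R6, 5: R6=5
after MOV R3, 26: R3=26
after MOV R7, 17: R7=17
after SHL R6, 1: R6=5<<1=10
after LOAD R5, [48]: R5=M[48]=9
after SUB R6, R3: R6=10-26=-16
after ADD R6, 5: R6=(-16)+5=-11
STORE R7, [20] → M[20]=17
STORE R3, [36] → M[36]=26
halt.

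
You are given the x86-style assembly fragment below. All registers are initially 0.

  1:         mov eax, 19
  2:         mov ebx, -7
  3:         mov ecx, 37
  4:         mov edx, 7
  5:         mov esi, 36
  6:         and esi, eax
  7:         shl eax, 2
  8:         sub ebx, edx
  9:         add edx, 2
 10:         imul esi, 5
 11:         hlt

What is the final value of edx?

eax=19
ebx=-7
ecx=37
edx=7
esi=36
esi=36&19=0
eax=19<<2=76
ebx=(-7)-7=-14
edx=7+2=9
esi=0*5=0
halt.

9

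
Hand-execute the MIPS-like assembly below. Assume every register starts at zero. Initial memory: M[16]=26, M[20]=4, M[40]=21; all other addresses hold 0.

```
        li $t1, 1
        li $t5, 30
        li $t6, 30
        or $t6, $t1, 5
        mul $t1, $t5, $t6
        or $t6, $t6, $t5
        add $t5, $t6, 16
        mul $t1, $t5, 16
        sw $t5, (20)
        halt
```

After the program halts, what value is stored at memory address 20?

47

$t1=1
$t5=30
$t6=30
$t6=1|5=5
$t1=30*5=150
$t6=5|30=31
$t5=31+16=47
$t1=47*16=752
sw $t5, (20) → M[20]=47
halt.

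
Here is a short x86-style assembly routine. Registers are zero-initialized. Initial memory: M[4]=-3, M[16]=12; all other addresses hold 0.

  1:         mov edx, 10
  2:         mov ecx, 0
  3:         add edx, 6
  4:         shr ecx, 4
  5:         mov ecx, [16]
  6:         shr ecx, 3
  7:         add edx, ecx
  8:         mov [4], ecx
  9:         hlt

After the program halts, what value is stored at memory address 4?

mov edx, 10 → edx=10
mov ecx, 0 → ecx=0
add edx, 6 → edx=10+6=16
shr ecx, 4 → ecx=0>>4=0
mov ecx, [16] → ecx=M[16]=12
shr ecx, 3 → ecx=12>>3=1
add edx, ecx → edx=16+1=17
mov [4], ecx → M[4]=1
halt.

1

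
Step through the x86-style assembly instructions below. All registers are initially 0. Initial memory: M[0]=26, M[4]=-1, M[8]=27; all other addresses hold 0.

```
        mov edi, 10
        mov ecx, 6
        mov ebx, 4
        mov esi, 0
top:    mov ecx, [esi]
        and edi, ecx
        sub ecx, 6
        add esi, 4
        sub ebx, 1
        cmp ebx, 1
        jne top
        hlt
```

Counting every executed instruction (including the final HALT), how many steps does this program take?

edi=10
ecx=6
ebx=4
esi=0
ecx=M[0]=26
edi=10&26=10
ecx=26-6=20
esi=0+4=4
ebx=4-1=3
cmp ebx, 1  (cmp 3,1)
jne top: taken
ecx=M[4]=-1
edi=10&(-1)=10
ecx=(-1)-6=-7
esi=4+4=8
ebx=3-1=2
cmp ebx, 1  (cmp 2,1)
jne top: taken
ecx=M[8]=27
edi=10&27=10
ecx=27-6=21
esi=8+4=12
ebx=2-1=1
cmp ebx, 1  (cmp 1,1)
jne top: not taken
halt.
Total executed instructions: 26.

26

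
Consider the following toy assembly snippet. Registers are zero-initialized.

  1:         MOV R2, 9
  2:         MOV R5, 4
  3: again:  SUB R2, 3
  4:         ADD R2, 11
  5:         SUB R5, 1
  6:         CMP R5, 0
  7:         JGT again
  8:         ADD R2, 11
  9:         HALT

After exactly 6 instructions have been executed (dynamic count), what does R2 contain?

R2=9
R5=4
R2=9-3=6
R2=6+11=17
R5=4-1=3
CMP R5, 0  (cmp 3,0)
After step 6: R2 = 17.

17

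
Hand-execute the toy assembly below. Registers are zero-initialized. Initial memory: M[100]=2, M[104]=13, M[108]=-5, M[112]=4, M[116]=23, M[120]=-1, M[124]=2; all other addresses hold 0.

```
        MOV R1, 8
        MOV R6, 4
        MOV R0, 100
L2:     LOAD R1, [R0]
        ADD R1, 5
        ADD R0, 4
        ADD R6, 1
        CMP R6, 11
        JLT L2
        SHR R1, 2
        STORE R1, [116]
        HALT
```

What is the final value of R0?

128

MOV R1, 8 → R1=8
MOV R6, 4 → R6=4
MOV R0, 100 → R0=100
LOAD R1, [R0] → R1=M[100]=2
ADD R1, 5 → R1=2+5=7
ADD R0, 4 → R0=100+4=104
ADD R6, 1 → R6=4+1=5
CMP R6, 11  (cmp 5,11)
JLT L2: taken
LOAD R1, [R0] → R1=M[104]=13
ADD R1, 5 → R1=13+5=18
ADD R0, 4 → R0=104+4=108
ADD R6, 1 → R6=5+1=6
CMP R6, 11  (cmp 6,11)
JLT L2: taken
LOAD R1, [R0] → R1=M[108]=-5
ADD R1, 5 → R1=(-5)+5=0
ADD R0, 4 → R0=108+4=112
ADD R6, 1 → R6=6+1=7
CMP R6, 11  (cmp 7,11)
JLT L2: taken
LOAD R1, [R0] → R1=M[112]=4
ADD R1, 5 → R1=4+5=9
ADD R0, 4 → R0=112+4=116
ADD R6, 1 → R6=7+1=8
CMP R6, 11  (cmp 8,11)
JLT L2: taken
LOAD R1, [R0] → R1=M[116]=23
ADD R1, 5 → R1=23+5=28
ADD R0, 4 → R0=116+4=120
ADD R6, 1 → R6=8+1=9
CMP R6, 11  (cmp 9,11)
JLT L2: taken
LOAD R1, [R0] → R1=M[120]=-1
ADD R1, 5 → R1=(-1)+5=4
ADD R0, 4 → R0=120+4=124
ADD R6, 1 → R6=9+1=10
CMP R6, 11  (cmp 10,11)
JLT L2: taken
LOAD R1, [R0] → R1=M[124]=2
ADD R1, 5 → R1=2+5=7
ADD R0, 4 → R0=124+4=128
ADD R6, 1 → R6=10+1=11
CMP R6, 11  (cmp 11,11)
JLT L2: not taken
SHR R1, 2 → R1=7>>2=1
STORE R1, [116] → M[116]=1
halt.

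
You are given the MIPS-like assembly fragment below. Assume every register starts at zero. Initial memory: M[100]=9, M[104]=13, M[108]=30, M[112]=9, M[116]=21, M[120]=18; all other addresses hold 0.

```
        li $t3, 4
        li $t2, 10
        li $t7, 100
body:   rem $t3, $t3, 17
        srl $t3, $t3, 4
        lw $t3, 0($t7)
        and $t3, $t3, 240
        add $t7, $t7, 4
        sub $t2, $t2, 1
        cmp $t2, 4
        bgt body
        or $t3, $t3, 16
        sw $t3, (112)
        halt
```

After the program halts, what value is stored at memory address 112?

li $t3, 4 → $t3=4
li $t2, 10 → $t2=10
li $t7, 100 → $t7=100
rem $t3, $t3, 17 → $t3=4%17=4
srl $t3, $t3, 4 → $t3=4>>4=0
lw $t3, 0($t7) → $t3=M[100]=9
and $t3, $t3, 240 → $t3=9&240=0
add $t7, $t7, 4 → $t7=100+4=104
sub $t2, $t2, 1 → $t2=10-1=9
cmp $t2, 4  (cmp 9,4)
bgt body: taken
rem $t3, $t3, 17 → $t3=0%17=0
srl $t3, $t3, 4 → $t3=0>>4=0
lw $t3, 0($t7) → $t3=M[104]=13
and $t3, $t3, 240 → $t3=13&240=0
add $t7, $t7, 4 → $t7=104+4=108
sub $t2, $t2, 1 → $t2=9-1=8
cmp $t2, 4  (cmp 8,4)
bgt body: taken
rem $t3, $t3, 17 → $t3=0%17=0
srl $t3, $t3, 4 → $t3=0>>4=0
lw $t3, 0($t7) → $t3=M[108]=30
and $t3, $t3, 240 → $t3=30&240=16
add $t7, $t7, 4 → $t7=108+4=112
sub $t2, $t2, 1 → $t2=8-1=7
cmp $t2, 4  (cmp 7,4)
bgt body: taken
rem $t3, $t3, 17 → $t3=16%17=16
srl $t3, $t3, 4 → $t3=16>>4=1
lw $t3, 0($t7) → $t3=M[112]=9
and $t3, $t3, 240 → $t3=9&240=0
add $t7, $t7, 4 → $t7=112+4=116
sub $t2, $t2, 1 → $t2=7-1=6
cmp $t2, 4  (cmp 6,4)
bgt body: taken
rem $t3, $t3, 17 → $t3=0%17=0
srl $t3, $t3, 4 → $t3=0>>4=0
lw $t3, 0($t7) → $t3=M[116]=21
and $t3, $t3, 240 → $t3=21&240=16
add $t7, $t7, 4 → $t7=116+4=120
sub $t2, $t2, 1 → $t2=6-1=5
cmp $t2, 4  (cmp 5,4)
bgt body: taken
rem $t3, $t3, 17 → $t3=16%17=16
srl $t3, $t3, 4 → $t3=16>>4=1
lw $t3, 0($t7) → $t3=M[120]=18
and $t3, $t3, 240 → $t3=18&240=16
add $t7, $t7, 4 → $t7=120+4=124
sub $t2, $t2, 1 → $t2=5-1=4
cmp $t2, 4  (cmp 4,4)
bgt body: not taken
or $t3, $t3, 16 → $t3=16|16=16
sw $t3, (112) → M[112]=16
halt.

16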